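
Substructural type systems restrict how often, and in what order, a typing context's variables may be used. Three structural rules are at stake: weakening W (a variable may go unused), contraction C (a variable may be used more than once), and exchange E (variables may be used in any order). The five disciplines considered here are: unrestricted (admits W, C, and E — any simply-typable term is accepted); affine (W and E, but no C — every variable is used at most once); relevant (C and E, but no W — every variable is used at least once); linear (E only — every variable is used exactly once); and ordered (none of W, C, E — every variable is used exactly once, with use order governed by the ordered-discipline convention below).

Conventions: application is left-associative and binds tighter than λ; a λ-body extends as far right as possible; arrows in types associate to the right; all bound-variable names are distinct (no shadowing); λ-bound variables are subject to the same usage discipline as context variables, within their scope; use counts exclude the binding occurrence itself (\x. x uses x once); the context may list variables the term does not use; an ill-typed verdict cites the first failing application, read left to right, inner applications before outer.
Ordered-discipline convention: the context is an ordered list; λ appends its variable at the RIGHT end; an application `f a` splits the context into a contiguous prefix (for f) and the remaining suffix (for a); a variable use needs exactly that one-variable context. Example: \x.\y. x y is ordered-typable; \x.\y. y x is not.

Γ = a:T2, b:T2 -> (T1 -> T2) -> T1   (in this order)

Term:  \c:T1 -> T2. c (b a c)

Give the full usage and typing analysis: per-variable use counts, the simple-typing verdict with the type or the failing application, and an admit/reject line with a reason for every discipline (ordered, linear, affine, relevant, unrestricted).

variable uses: a=1; b=1; c (λ-bound)=2
left-to-right use order: c, b, a, c
typing: well-typed — term : (T1 -> T2) -> T2
ordered ✗ (repeated use of c ×2)
linear ✗ (repeated use of c ×2)
affine ✗ (repeated use of c ×2)
relevant ✓ (a, b, c: all used, weakening unneeded)
unrestricted ✓ (type-checks ((T1 -> T2) -> T2) and nothing is barred)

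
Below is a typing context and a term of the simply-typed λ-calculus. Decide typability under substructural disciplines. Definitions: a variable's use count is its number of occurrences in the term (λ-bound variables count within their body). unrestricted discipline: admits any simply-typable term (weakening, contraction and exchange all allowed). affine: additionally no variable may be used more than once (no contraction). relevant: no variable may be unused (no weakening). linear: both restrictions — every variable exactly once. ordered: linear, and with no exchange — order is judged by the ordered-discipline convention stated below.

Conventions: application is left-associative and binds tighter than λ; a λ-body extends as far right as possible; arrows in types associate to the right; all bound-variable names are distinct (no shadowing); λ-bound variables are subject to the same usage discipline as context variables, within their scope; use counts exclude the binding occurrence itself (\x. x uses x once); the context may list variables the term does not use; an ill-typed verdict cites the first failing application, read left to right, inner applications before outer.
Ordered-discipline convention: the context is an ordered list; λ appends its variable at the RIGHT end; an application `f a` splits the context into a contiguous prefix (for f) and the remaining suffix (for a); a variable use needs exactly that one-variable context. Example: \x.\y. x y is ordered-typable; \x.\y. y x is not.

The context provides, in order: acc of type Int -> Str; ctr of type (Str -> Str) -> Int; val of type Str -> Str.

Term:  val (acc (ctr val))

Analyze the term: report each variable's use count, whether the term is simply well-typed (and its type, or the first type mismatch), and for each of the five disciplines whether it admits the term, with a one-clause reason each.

counts: acc ×1; ctr ×1; val ×2
uses in reading order: val, acc, ctr, val
typing: ✓ — Str
ordered: ✗, needs contraction — val ×2
linear: ✗, needs contraction — val ×2
affine: ✗, needs contraction — val ×2
relevant: ✓, every one of acc, ctr, val appears
unrestricted: ✓, well-typed at Str; no restrictions here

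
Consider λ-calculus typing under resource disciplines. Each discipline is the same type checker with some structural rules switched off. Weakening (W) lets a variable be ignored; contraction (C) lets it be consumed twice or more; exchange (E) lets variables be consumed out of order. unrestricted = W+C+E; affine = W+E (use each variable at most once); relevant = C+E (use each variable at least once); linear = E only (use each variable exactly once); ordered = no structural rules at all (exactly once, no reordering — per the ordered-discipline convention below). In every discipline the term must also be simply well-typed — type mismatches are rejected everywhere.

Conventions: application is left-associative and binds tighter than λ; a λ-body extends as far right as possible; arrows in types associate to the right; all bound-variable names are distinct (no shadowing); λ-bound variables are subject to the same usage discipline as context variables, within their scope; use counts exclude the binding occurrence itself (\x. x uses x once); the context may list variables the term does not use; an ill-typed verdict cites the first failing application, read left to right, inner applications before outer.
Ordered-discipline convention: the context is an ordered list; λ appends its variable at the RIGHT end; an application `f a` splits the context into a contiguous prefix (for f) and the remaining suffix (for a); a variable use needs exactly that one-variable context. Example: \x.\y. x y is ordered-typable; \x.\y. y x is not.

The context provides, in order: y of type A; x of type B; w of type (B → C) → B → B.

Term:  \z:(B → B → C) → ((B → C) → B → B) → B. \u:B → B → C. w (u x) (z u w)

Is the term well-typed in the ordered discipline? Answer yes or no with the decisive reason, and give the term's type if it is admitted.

no — w ×2, u ×2 used more than once (contraction); unused: y — weakening required
use counts: y: 0, x: 1, w: 2, z (bound): 1, u (bound): 2
use order (left to right): w, u, x, z, u, w
typing: ✓ — ((B → B → C) → ((B → C) → B → B) → B) → (B → B → C) → B
summary: ordered ✗; linear ✗; affine ✗; relevant ✗; unrestricted ✓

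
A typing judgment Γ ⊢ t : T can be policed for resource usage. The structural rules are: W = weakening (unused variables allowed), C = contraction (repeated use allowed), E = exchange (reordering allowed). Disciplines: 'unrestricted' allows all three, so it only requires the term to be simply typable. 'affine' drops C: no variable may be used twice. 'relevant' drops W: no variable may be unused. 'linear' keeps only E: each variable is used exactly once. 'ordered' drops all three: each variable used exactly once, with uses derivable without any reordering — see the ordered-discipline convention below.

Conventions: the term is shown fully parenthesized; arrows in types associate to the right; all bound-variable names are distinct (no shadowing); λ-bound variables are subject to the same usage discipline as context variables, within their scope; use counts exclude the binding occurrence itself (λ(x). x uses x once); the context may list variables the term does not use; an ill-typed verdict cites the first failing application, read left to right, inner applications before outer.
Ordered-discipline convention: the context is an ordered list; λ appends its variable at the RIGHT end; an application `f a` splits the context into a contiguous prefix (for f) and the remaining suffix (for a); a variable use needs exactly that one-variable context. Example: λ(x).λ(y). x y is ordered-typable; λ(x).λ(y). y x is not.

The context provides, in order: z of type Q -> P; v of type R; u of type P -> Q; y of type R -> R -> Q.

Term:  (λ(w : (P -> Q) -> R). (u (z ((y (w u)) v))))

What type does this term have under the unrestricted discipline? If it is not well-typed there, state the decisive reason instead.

term : ((P -> Q) -> R) -> Q
use counts: z: 1, v: 1, u: 2, y: 1, w (bound): 1
left-to-right use order: u, z, y, w, u, v
typing: the term checks, with type ((P -> Q) -> R) -> Q
per-discipline verdicts: ordered ✗; linear ✗; affine ✗; relevant ✓; unrestricted ✓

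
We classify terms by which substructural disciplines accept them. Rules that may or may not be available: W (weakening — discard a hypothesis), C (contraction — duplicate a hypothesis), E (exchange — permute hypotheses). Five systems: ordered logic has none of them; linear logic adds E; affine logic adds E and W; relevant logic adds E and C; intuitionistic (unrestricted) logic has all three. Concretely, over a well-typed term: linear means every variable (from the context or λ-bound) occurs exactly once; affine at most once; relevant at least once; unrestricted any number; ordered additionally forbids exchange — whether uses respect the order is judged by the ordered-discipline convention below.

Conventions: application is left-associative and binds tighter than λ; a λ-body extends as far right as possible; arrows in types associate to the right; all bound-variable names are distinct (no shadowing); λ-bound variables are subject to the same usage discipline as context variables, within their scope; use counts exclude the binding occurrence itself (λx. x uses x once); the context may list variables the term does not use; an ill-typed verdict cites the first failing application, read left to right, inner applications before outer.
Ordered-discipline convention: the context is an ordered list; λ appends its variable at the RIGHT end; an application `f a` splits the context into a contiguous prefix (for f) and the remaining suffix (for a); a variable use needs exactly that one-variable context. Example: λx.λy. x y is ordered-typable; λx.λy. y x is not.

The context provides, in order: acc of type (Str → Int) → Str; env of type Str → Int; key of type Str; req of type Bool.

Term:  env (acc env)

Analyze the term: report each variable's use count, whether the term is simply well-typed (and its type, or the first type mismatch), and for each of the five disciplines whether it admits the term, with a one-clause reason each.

usage: acc ×1; env ×2; key ×0; req ×0
left-to-right use order: env, acc, env
typing: well-typed at Int
ordered: ✗ — env ×2 used more than once (contraction); needs weakening: key, req unused
linear: ✗ — env ×2 used more than once (contraction); needs weakening: key, req unused
affine: ✗ — env ×2 used more than once (contraction)
relevant: ✗ — needs weakening: key, req unused
unrestricted: ✓ — well-typed at Int; no restrictions here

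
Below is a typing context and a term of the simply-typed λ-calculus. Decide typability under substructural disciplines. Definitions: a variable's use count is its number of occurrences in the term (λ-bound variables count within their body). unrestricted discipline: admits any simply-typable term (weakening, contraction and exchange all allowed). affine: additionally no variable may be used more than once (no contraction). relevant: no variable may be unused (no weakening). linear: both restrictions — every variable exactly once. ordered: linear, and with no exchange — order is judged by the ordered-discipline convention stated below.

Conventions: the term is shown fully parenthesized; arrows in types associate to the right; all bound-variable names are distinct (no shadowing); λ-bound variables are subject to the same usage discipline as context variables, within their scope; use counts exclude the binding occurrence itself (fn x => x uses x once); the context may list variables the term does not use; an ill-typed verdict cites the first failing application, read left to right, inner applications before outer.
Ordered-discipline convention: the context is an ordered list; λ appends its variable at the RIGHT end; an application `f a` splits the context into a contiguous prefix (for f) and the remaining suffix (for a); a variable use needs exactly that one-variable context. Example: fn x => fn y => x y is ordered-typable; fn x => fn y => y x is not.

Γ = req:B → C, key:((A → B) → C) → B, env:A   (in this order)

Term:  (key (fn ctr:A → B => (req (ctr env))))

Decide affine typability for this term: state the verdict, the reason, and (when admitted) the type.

yes — no duplicate uses among req, key, env, ctr; term : B
usage: req: 1×, key: 1×, env: 1×, ctr [bound]: 1×
uses in reading order: key, req, ctr, env
typing: the term checks, with type B
across the five disciplines: ordered ✗, linear ✓, affine ✓, relevant ✓, unrestricted ✓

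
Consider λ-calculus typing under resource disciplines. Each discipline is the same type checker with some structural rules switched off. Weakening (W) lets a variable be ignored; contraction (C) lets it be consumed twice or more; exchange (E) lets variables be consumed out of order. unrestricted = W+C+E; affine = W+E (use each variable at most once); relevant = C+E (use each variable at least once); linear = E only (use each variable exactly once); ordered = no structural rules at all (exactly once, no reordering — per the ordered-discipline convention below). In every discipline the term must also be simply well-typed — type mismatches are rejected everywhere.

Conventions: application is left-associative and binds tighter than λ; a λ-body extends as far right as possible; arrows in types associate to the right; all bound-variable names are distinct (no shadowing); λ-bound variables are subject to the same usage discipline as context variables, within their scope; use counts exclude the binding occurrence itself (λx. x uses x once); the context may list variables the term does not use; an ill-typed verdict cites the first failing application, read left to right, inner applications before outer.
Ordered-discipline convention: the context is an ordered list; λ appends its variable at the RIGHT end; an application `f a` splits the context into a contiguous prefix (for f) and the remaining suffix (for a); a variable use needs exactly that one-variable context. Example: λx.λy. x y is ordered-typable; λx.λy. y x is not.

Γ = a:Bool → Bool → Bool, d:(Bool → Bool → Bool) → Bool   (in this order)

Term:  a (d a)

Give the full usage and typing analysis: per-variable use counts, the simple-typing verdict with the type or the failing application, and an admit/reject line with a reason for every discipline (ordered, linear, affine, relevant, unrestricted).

counts: a ×2; d ×1
left-to-right use order: a, d, a
typing: ✓ — Bool → Bool
ordered ✗ (needs contraction — a ×2)
linear ✗ (needs contraction — a ×2)
affine ✗ (needs contraction — a ×2)
relevant ✓ (every one of a, d appears)
unrestricted ✓ (simply typable at Bool → Bool; W, C, E all held)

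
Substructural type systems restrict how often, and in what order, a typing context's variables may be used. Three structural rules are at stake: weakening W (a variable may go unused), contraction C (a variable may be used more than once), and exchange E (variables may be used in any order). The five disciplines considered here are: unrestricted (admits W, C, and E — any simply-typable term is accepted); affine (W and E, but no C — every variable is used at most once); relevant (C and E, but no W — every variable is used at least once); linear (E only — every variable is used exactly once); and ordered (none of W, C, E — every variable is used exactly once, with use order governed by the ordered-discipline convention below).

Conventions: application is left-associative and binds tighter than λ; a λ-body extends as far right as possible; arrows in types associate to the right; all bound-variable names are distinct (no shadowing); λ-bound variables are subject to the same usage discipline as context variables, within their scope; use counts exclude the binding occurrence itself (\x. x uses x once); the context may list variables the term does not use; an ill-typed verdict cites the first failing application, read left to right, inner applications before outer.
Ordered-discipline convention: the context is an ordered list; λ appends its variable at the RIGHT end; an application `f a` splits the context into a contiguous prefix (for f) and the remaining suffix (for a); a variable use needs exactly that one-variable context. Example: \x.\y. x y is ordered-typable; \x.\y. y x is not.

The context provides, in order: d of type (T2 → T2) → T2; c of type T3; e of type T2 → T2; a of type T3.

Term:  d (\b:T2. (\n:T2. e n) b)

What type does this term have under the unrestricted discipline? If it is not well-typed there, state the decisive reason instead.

term : T2
use counts: d=1; c=0; e=1; a=0; b (bound)=1; n (bound)=1
left-to-right use order: d, e, n, b
typing: well-typed at T2
across the five disciplines: ordered ✗; linear ✗; affine ✓; relevant ✗; unrestricted ✓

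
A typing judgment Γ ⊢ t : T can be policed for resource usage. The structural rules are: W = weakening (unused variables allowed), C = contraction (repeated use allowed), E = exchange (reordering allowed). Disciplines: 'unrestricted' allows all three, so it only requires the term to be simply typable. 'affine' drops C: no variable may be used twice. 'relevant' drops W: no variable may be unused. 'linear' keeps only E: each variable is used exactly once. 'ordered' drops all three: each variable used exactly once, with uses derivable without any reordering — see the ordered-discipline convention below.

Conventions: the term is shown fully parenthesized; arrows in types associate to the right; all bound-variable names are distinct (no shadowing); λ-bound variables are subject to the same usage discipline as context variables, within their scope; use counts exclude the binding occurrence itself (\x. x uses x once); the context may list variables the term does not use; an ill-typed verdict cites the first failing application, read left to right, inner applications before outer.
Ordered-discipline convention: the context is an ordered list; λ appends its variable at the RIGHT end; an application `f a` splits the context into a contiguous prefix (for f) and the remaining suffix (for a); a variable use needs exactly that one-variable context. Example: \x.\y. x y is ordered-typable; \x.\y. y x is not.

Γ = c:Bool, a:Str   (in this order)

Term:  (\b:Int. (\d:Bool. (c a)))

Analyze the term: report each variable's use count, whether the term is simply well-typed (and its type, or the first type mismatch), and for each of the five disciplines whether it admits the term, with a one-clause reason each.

variable uses: c: 1, a: 1, b (λ-bound): 0, d (λ-bound): 0
use order (left to right): c, a
typing: ill-typed: applying a non-function (Bool)
ordered: ✗, not simply typable
linear: ✗, fails simple typing
affine: ✗, a type mismatch blocks all five
relevant: ✗, the type mismatch rejects it
unrestricted: ✗, not simply typable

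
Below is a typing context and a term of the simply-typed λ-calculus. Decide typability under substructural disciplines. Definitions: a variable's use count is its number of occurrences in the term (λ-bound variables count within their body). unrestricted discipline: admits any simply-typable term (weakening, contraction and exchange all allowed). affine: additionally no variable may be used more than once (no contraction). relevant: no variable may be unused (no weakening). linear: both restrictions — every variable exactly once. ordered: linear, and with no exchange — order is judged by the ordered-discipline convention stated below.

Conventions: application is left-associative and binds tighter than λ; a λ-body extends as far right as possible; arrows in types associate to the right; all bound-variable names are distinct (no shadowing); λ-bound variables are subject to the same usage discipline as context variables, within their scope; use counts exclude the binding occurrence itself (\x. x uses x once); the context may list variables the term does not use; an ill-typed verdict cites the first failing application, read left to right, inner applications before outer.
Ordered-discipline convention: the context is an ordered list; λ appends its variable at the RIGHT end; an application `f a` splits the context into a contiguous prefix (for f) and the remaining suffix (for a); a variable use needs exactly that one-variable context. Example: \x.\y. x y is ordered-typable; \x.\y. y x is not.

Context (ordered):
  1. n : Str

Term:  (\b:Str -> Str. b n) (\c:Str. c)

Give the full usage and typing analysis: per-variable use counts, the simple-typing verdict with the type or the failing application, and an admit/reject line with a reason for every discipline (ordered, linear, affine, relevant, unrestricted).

variable uses: n: 1, b (λ-bound): 1, c (λ-bound): 1
uses in reading order: b, n, c
typing: well-typed — term : Str
ordered ✗ (use order b, n, c needs exchange)
linear ✓ (each of n, b, c used exactly once)
affine ✓ (no duplicate uses among n, b, c)
relevant ✓ (at least one use each (n, b, c))
unrestricted ✓ (typability at Str is all that's needed)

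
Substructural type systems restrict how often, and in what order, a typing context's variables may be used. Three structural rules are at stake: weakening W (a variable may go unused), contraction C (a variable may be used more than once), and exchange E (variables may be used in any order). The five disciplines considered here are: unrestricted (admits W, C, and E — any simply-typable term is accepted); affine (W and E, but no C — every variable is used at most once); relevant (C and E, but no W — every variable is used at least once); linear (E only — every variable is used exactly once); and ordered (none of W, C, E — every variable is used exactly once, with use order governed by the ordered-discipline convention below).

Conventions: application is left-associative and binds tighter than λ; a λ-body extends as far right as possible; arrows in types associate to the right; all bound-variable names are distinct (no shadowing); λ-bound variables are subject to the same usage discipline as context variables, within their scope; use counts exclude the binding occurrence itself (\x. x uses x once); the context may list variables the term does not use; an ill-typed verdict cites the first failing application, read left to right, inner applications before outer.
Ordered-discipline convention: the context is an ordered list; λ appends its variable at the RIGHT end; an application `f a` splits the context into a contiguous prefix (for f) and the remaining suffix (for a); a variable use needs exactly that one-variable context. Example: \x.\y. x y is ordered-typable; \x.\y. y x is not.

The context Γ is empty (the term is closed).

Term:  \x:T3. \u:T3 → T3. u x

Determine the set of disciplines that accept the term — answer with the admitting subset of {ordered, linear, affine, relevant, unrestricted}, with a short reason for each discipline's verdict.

admitting disciplines: linear, affine, relevant, unrestricted
usage: x (λ-bound): 1, u (λ-bound): 1
use order (left to right): u, x
typing: well-typed at T3 → (T3 → T3) → T3
ordered: ✗ — needs exchange: uses follow u, x
linear: ✓ — single use per variable (x, u)
affine: ✓ — no duplicate uses among x, u
relevant: ✓ — at least one use each (x, u)
unrestricted: ✓ — simply typable at T3 → (T3 → T3) → T3; W, C, E all held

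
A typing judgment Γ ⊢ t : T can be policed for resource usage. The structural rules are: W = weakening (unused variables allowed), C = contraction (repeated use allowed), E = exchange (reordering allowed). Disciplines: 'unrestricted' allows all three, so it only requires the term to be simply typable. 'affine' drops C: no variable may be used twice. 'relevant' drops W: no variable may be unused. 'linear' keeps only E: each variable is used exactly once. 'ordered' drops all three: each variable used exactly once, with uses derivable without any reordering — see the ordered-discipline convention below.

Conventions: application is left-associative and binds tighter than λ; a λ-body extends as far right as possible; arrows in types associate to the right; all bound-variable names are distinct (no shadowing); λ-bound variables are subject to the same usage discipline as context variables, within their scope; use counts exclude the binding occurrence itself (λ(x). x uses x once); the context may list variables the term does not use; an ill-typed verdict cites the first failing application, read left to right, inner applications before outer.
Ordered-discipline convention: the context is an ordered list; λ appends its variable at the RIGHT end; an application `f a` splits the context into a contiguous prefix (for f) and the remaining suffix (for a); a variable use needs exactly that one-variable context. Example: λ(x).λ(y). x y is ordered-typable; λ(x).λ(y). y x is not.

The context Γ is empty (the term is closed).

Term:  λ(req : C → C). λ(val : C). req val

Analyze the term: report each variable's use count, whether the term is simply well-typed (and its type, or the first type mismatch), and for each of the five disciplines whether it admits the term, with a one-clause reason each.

variable uses: req (bound): 1×; val (bound): 1×
order of uses: req, val
typing: the term checks, with type (C → C) → C → C
ordered: ✓, single-use (req, val), ordered derivation ok
linear: ✓, single use per variable (req, val)
affine: ✓, none of req, val used more than once
relevant: ✓, every one of req, val appears
unrestricted: ✓, well-typed at (C → C) → C → C; no restrictions here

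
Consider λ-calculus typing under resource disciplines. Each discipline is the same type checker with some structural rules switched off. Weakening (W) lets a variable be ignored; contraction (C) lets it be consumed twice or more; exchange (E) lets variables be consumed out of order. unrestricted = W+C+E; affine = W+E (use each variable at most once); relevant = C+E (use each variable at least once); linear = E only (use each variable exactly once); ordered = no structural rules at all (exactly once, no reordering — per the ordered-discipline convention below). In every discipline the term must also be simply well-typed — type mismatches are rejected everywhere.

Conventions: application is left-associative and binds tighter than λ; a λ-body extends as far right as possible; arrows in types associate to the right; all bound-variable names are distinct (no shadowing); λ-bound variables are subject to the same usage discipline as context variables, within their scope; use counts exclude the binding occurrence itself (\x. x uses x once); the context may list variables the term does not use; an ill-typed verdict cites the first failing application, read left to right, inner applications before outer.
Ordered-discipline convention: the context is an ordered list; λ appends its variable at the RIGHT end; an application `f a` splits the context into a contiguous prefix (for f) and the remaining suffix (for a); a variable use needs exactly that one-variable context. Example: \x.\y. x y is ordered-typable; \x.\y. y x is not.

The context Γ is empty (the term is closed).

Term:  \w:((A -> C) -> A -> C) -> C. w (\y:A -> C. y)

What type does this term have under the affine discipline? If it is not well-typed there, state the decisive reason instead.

term : (((A -> C) -> A -> C) -> C) -> C
usage: w (λ-bound): 1×; y (λ-bound): 1×
use order (left to right): w, y
typing: well-typed at (((A -> C) -> A -> C) -> C) -> C
across the five disciplines: ordered ✓; linear ✓; affine ✓; relevant ✓; unrestricted ✓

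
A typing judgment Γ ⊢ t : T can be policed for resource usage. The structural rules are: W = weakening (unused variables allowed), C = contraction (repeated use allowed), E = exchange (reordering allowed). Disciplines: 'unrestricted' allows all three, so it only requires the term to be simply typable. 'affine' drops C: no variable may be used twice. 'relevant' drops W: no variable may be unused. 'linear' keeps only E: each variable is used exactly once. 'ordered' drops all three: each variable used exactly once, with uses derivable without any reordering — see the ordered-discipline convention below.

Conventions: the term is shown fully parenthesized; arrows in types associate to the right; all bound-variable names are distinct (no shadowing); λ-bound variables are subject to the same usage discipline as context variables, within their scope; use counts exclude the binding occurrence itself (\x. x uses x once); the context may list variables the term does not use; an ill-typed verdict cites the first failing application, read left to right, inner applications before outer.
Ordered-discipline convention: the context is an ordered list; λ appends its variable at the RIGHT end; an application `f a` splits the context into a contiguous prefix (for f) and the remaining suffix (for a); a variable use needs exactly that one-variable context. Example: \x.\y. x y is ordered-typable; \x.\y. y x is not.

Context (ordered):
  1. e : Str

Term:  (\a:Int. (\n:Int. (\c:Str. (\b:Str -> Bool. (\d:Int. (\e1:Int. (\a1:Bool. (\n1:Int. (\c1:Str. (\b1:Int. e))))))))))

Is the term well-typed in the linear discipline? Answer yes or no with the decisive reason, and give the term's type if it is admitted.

no — needs weakening: a, n, c, b, d, e1, a1, n1, c1, b1 unused
use counts: e ×1, a [bound] ×0, n [bound] ×0, c [bound] ×0, b [bound] ×0, d [bound] ×0, e1 [bound] ×0, a1 [bound] ×0, n1 [bound] ×0, c1 [bound] ×0, b1 [bound] ×0
use order (left to right): e
typing: ✓ — Int -> Int -> Str -> (Str -> Bool) -> Int -> Int -> Bool -> Int -> Str -> Int -> Str
per-discipline verdicts: ordered ✗; linear ✗; affine ✓; relevant ✗; unrestricted ✓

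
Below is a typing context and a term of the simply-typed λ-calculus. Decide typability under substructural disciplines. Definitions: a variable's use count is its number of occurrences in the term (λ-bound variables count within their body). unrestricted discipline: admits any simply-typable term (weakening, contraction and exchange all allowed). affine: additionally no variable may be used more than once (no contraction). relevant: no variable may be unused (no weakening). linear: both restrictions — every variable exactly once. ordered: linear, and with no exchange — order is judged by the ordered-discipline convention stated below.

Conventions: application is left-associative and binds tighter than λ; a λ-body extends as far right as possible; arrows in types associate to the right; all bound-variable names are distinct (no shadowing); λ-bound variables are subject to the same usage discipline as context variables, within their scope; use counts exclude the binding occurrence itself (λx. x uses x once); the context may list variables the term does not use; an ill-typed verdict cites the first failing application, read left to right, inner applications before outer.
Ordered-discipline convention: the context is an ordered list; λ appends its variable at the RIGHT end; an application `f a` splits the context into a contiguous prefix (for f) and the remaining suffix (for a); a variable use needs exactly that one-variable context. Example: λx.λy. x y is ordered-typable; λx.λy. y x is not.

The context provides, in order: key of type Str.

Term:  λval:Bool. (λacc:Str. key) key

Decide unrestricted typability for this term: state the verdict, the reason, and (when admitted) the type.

yes — typability at Bool -> Str is all that's needed; term : Bool -> Str
usage: key=2, val (bound)=0, acc (bound)=0
use order (left to right): key, key
typing: ✓ — Bool -> Str
across the five disciplines: ordered ✗; linear ✗; affine ✗; relevant ✗; unrestricted ✓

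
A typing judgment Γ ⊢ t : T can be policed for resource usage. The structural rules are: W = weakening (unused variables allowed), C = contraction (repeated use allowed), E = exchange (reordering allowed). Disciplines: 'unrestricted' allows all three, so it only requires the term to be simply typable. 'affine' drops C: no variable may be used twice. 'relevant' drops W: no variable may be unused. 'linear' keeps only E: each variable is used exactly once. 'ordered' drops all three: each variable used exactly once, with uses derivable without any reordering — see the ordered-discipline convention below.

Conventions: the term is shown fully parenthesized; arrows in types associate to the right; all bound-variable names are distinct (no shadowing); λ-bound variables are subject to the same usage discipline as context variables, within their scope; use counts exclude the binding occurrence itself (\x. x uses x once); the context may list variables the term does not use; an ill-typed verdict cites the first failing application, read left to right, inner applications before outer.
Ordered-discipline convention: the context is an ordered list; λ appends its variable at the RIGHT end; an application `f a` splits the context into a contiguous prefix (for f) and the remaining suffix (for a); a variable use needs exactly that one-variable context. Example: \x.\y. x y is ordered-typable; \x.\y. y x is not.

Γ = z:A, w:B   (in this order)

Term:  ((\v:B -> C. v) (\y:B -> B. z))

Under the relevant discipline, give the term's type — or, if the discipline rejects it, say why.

not well-typed under relevant — a type mismatch blocks all five
usage: z: 1; w: 0; v (λ-bound): 1; y (λ-bound): 0
uses in reading order: v, z
typing: ill-typed: a function awaiting B -> C gets (B -> B) -> A
across the five disciplines: ordered ✗; linear ✗; affine ✗; relevant ✗; unrestricted ✗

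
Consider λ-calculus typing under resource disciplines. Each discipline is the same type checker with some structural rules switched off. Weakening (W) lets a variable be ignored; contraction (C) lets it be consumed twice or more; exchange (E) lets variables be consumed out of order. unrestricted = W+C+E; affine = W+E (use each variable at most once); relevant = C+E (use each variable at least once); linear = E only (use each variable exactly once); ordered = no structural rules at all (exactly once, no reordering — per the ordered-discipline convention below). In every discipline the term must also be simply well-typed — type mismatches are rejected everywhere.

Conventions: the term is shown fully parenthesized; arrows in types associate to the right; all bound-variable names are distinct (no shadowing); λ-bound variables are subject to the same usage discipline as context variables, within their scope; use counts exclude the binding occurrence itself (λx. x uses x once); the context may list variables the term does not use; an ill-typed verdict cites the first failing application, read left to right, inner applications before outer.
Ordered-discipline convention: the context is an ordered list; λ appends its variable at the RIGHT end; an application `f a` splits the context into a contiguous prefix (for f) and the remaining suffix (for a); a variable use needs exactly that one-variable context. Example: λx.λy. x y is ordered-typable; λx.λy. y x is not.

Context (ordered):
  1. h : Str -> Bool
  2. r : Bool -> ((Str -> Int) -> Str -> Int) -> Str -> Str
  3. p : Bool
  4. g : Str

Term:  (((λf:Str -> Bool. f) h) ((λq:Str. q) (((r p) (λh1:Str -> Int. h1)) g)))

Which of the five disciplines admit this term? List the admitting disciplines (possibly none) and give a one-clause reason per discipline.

admitting disciplines: ordered, linear, affine, relevant, unrestricted
use counts: h: 1×; r: 1×; p: 1×; g: 1×; f [bound]: 1×; q [bound]: 1×; h1 [bound]: 1×
left-to-right use order: f, h, q, r, p, h1, g
typing: ✓ — Bool
ordered: ✓, one use each (h, r, p, g, f, q, h1); ordered split holds
linear: ✓, each of h, r, p, g, f, q, h1 used exactly once
affine: ✓, at most one use each (h, r, p, g, f, q, h1)
relevant: ✓, every one of h, r, p, g, f, q, h1 appears
unrestricted: ✓, type-checks (Bool) and nothing is barred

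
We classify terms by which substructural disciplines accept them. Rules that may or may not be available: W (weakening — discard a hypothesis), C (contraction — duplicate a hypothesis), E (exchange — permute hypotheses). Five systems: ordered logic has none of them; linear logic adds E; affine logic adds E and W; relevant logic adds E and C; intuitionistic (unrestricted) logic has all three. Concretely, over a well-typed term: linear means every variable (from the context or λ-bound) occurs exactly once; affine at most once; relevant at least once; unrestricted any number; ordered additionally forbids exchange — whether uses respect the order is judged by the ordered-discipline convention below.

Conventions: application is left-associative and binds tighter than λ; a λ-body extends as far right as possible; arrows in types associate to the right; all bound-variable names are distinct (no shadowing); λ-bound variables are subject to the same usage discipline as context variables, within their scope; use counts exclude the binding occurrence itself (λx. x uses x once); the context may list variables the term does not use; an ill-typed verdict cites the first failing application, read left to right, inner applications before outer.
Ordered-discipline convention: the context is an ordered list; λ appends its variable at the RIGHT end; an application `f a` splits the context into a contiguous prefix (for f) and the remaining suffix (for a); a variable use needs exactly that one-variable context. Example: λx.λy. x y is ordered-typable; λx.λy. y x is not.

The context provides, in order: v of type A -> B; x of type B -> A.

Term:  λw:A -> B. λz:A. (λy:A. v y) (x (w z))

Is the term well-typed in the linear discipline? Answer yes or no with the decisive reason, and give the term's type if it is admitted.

yes — each of v, x, w, z, y used exactly once; term : (A -> B) -> A -> B
variable uses: v=1, x=1, w (λ-bound)=1, z (λ-bound)=1, y (λ-bound)=1
order of uses: v, y, x, w, z
typing: well-typed — term : (A -> B) -> A -> B
all disciplines: ordered ✓, linear ✓, affine ✓, relevant ✓, unrestricted ✓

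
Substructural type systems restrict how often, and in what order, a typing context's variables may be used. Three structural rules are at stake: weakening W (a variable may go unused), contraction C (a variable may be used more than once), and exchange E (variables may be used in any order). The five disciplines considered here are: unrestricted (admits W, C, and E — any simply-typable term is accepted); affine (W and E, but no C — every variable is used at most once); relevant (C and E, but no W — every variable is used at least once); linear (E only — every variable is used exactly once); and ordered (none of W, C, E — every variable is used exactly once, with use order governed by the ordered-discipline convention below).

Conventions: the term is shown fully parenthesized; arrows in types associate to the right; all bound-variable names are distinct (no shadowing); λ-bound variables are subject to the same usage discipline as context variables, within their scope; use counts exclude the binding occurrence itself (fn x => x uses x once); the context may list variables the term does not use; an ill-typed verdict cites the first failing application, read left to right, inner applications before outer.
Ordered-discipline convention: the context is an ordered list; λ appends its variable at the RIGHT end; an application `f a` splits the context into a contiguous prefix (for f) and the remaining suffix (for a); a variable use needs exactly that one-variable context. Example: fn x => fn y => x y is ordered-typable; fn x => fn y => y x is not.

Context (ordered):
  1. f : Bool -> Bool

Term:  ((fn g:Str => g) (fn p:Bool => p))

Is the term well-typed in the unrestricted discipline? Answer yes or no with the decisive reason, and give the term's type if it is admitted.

no — not simply typable
use counts: f ×0; g [bound] ×1; p [bound] ×1
uses in reading order: g, p
typing: ill-typed: a function awaiting Str gets Bool -> Bool
per-discipline verdicts: ordered ✗, linear ✗, affine ✗, relevant ✗, unrestricted ✗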